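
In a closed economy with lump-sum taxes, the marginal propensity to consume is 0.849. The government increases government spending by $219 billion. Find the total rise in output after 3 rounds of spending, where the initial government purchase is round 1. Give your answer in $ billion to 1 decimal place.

Round 1 adds ΔG = $219 billion; each later round is MPC = 0.849 times the previous.
After 3 rounds: 219 + 185.931 + 157.855419 = ΔG·(1 − c^3)/(1 − c) = 219 × (1 − 0.611960049)/0.151 ≈ $562.8 billion.

$562.8 billion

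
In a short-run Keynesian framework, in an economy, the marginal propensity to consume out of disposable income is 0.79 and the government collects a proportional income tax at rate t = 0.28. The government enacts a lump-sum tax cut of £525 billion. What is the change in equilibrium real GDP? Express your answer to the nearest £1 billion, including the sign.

A lump-sum tax change of −£525 billion shifts disposable income by +£525 billion; first-round consumption changes by −c × ΔT = −0.79 × (−£525 billion) = +£414.75 billion.
Expenditure multiplier = 1/(1 − c(1−t)) = 1/(1 − 0.79×0.72) = 1/0.4312 ≈ 2.319.
The tax multiplier is −c × k ≈ −1.832, so ΔY = k × (−c·ΔT) = (+£414.75 billion) / 0.4312 ≈ +£962 billion.

+£962 billion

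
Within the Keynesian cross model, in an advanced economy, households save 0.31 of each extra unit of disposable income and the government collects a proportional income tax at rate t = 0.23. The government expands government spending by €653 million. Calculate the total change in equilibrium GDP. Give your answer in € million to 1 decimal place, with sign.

MPC = 1 − MPS = 1 − 0.31 = 0.69.
Expenditure multiplier = 1/(1 − c(1−t)) = 1/(1 − 0.69×0.77) = 1/0.4687 ≈ 2.134.
ΔY = k × ΔG = (+€653 million) / 0.4687 ≈ +€1,393.2 million.

+€1,393.2 million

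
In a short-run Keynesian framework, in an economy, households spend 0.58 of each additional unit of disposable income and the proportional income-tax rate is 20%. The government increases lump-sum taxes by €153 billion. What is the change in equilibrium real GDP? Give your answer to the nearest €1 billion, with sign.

−€166 billion

A lump-sum tax change of +€153 billion shifts disposable income by −€153 billion; first-round consumption changes by −c × ΔT = −0.58 × (+€153 billion) = −€88.74 billion.
Expenditure multiplier = 1/(1 − c(1−t)) = 1/(1 − 0.58×0.8) = 1/0.536 ≈ 1.866.
The tax multiplier is −c × k ≈ −1.082, so ΔY = k × (−c·ΔT) = (−€88.74 billion) / 0.536 ≈ −€166 billion.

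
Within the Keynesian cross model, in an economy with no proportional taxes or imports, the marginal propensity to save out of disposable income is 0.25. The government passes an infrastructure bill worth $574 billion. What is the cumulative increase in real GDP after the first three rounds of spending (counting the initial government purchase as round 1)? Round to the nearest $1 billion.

MPC = 1 − MPS = 1 − 0.25 = 0.75.
Round 1 adds ΔG = $574 billion; each later round is MPC = 0.75 times the previous.
After 3 rounds: 574 + 430.5 + 322.875 = ΔG·(1 − c^3)/(1 − c) = 574 × (1 − 0.421875)/0.25 ≈ $1,327 billion.

$1,327 billion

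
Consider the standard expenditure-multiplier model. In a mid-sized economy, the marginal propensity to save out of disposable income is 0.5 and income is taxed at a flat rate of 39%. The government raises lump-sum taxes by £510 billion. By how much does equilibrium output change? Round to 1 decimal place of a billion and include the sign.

MPC = 1 − MPS = 1 − 0.5 = 0.5.
A lump-sum tax change of +£510 billion shifts disposable income by −£510 billion; first-round consumption changes by −c × ΔT = −0.5 × (+£510 billion) = −£255 billion.
Expenditure multiplier = 1/(1 − c(1−t)) = 1/(1 − 0.5×0.61) = 1/0.695 ≈ 1.439.
The tax multiplier is −c × k ≈ −0.719, so ΔY = k × (−c·ΔT) = (−£255 billion) / 0.695 ≈ −£366.9 billion.

−£366.9 billion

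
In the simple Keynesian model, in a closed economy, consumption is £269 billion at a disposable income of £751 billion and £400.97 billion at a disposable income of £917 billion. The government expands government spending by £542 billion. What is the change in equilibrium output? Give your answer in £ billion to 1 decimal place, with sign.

MPC = ΔC/ΔYd = (400.97 − 269)/(917 − 751) = 131.97/166 = 0.795.
Spending multiplier = 1/(1 − MPC) = 1/(1 − 0.795) = 1/0.205 ≈ 4.878.
ΔY = k × ΔG = (+£542 billion) / 0.205 ≈ +£2,643.9 billion.

+£2,643.9 billion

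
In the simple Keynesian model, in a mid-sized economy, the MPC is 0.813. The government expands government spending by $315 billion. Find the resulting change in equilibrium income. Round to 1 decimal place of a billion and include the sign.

+$1,684.5 billion

Government-spending multiplier = 1/(1 − MPC) = 1/(1 − 0.813) = 1/0.187 ≈ 5.348.
ΔY = k × ΔG = (+$315 billion) / 0.187 ≈ +$1,684.5 billion.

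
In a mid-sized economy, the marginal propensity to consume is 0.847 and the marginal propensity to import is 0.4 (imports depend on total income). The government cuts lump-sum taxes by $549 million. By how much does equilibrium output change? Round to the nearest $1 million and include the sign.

A lump-sum tax change of −$549 million shifts disposable income by +$549 million; first-round consumption changes by −c × ΔT = −0.847 × (−$549 million) = +$465.003 million.
Expenditure multiplier = 1/(1 − c + m) = 1/(1 − 0.847 + 0.4) = 1/0.553 ≈ 1.808.
The tax multiplier is −c × k ≈ −1.532, so ΔY = k × (−c·ΔT) = (+$465.003 million) / 0.553 ≈ +$841 million.

+$841 million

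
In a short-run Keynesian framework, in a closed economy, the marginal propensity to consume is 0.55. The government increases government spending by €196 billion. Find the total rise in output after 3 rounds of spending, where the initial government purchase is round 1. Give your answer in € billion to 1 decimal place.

€363.1 billion

Round 1 adds ΔG = €196 billion; each later round is MPC = 0.55 times the previous.
After 3 rounds: 196 + 107.8 + 59.29 = ΔG·(1 − c^3)/(1 − c) = 196 × (1 − 0.166375)/0.45 ≈ €363.1 billion.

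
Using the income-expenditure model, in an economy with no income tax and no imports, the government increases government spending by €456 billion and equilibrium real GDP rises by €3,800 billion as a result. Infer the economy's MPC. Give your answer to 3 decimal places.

Implied spending multiplier k = ΔY/ΔG = 3,800/456 ≈ 8.3333.
Since k = 1/(1 − MPC), MPC = 1 − 1/k = 1 − ΔG/ΔY = 1 − 456/3,800 = 0.880.

0.880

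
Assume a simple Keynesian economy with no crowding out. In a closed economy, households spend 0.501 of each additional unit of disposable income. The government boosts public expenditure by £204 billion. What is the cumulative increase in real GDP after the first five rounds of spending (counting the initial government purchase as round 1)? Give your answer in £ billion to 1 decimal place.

£395.9 billion

Round 1 adds ΔG = £204 billion; each later round is MPC = 0.501 times the previous.
After 5 rounds: 204 + 102.204 + 51.204204 + 25.653306204 + 12.852306408204 = ΔG·(1 − c^5)/(1 − c) = 204 × (1 − 0.031563752502501)/0.499 ≈ £395.9 billion.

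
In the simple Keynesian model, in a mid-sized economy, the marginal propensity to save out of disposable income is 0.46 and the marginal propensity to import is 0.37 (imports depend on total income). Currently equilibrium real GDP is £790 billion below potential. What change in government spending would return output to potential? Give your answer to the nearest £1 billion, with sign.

+£656 billion

MPC = 1 − MPS = 1 − 0.46 = 0.54.
Spending multiplier = 1/(1 − c + m) = 1/(1 − 0.54 + 0.37) = 1/0.83 ≈ 1.205.
Need ΔY = +£790 billion, so ΔG = ΔY/k = (+£790 billion) × 0.83 ≈ +£656 billion.
The government should increase government spending by £656 billion.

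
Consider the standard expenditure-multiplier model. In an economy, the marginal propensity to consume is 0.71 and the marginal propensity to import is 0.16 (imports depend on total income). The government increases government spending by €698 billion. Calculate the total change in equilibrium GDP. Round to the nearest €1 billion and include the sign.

+€1,551 billion

Expenditure multiplier = 1/(1 − c + m) = 1/(1 − 0.71 + 0.16) = 1/0.45 ≈ 2.222.
ΔY = k × ΔG = (+€698 billion) / 0.45 ≈ +€1,551 billion.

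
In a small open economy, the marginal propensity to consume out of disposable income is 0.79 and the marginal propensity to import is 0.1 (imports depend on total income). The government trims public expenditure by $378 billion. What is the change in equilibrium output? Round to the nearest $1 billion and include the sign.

Expenditure multiplier = 1/(1 − c + m) = 1/(1 − 0.79 + 0.1) = 1/0.31 ≈ 3.226.
ΔY = k × ΔG = (−$378 billion) / 0.31 ≈ −$1,219 billion.

−$1,219 billion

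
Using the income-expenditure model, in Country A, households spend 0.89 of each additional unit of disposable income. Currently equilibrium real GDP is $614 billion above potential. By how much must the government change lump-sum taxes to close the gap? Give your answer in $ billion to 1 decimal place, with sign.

Spending multiplier = 1/(1 − MPC) = 1/(1 − 0.89) = 1/0.11 ≈ 9.091.
Tax multiplier = −c·k = −0.89/0.11 ≈ −8.091. Need ΔY = −$614 billion, so ΔT = ΔY/(−c·k) = −(−$614 billion) × 0.11 / 0.89 ≈ +$75.9 billion.
The government should raise lump-sum taxes by $75.9 billion.

+$75.9 billion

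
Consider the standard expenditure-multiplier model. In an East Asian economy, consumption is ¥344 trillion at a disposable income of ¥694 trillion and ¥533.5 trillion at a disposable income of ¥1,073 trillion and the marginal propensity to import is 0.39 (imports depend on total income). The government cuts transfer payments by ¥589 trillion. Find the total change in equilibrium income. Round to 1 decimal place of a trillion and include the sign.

−¥330.9 trillion

MPC = ΔC/ΔYd = (533.5 − 344)/(1,073 − 694) = 189.5/379 = 0.5.
The transfer change shifts disposable income by −¥589 trillion, so first-round consumption changes by c·ΔTR = 0.5 × (−¥589 trillion) = −¥294.5 trillion.
Expenditure multiplier = 1/(1 − c + m) = 1/(1 − 0.5 + 0.39) = 1/0.89 ≈ 1.124.
The transfer multiplier is c × k ≈ 0.562, so ΔY = k × (c·ΔTR) = (−¥294.5 trillion) / 0.89 ≈ −¥330.9 trillion.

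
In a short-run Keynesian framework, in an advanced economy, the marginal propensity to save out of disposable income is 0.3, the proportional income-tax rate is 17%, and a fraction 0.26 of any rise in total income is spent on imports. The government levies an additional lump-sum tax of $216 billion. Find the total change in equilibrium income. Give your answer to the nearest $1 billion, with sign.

−$223 billion

MPC = 1 − MPS = 1 − 0.3 = 0.7.
A lump-sum tax change of +$216 billion shifts disposable income by −$216 billion; first-round consumption changes by −c × ΔT = −0.7 × (+$216 billion) = −$151.2 billion.
Expenditure multiplier = 1/(1 − c(1−t) + m) = 1/(1 − 0.7×0.83 + 0.26) = 1/0.679 ≈ 1.473.
The tax multiplier is −c × k ≈ −1.031, so ΔY = k × (−c·ΔT) = (−$151.2 billion) / 0.679 ≈ −$223 billion.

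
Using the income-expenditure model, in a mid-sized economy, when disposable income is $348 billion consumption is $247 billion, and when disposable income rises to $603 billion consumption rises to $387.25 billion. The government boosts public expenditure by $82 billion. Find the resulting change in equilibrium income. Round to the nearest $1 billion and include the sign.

MPC = ΔC/ΔYd = (387.25 − 247)/(603 − 348) = 140.25/255 = 0.55.
Expenditure multiplier = 1/(1 − MPC) = 1/(1 − 0.55) = 1/0.45 ≈ 2.222.
ΔY = k × ΔG = (+$82 billion) / 0.45 ≈ +$182 billion.

+$182 billion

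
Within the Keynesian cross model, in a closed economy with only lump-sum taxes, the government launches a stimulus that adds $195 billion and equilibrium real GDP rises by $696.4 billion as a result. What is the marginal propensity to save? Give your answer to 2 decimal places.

0.28

Implied spending multiplier k = ΔY/ΔG = 696.4/195 ≈ 3.5713.
Since k = 1/(1 − MPC), MPC = 1 − 1/k = 1 − ΔG/ΔY = 1 − 195/696.4 ≈ 0.72.
MPS = 1 − MPC = 0.28.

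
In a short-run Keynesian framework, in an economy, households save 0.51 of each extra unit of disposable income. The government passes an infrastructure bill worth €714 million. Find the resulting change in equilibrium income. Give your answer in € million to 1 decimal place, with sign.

+€1,400.0 million

MPC = 1 − MPS = 1 − 0.51 = 0.49.
Spending multiplier = 1/(1 − MPC) = 1/(1 − 0.49) = 1/0.51 ≈ 1.961.
ΔY = k × ΔG = (+€714 million) / 0.51 = +€1,400 million.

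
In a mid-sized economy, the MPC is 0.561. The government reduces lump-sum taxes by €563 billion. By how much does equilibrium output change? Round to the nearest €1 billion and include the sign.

+€719 billion

A lump-sum tax change of −€563 billion shifts disposable income by +€563 billion; first-round consumption changes by −c × ΔT = −0.561 × (−€563 billion) = +€315.843 billion.
Expenditure multiplier = 1/(1 − MPC) = 1/(1 − 0.561) = 1/0.439 ≈ 2.278.
The tax multiplier is −c × k ≈ −1.278, so ΔY = k × (−c·ΔT) = (+€315.843 billion) / 0.439 ≈ +€719 billion.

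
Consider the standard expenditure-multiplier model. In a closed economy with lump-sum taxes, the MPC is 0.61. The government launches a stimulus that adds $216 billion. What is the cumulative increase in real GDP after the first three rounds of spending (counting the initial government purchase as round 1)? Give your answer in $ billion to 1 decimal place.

$428.1 billion

Round 1 adds ΔG = $216 billion; each later round is MPC = 0.61 times the previous.
After 3 rounds: 216 + 131.76 + 80.3736 = ΔG·(1 − c^3)/(1 − c) = 216 × (1 − 0.226981)/0.39 ≈ $428.1 billion.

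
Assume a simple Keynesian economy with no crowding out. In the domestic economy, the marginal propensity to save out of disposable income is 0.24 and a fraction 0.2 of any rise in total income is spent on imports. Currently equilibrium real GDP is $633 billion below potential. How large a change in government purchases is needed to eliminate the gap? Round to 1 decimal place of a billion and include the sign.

MPC = 1 − MPS = 1 − 0.24 = 0.76.
Spending multiplier = 1/(1 − c + m) = 1/(1 − 0.76 + 0.2) = 1/0.44 ≈ 2.273.
Need ΔY = +$633 billion, so ΔG = ΔY/k = (+$633 billion) × 0.44 ≈ +$278.5 billion.
The government should increase government purchases by $278.5 billion.

+$278.5 billion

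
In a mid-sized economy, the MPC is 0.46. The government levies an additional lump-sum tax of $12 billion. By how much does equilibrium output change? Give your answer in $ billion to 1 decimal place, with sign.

−$10.2 billion

A lump-sum tax change of +$12 billion shifts disposable income by −$12 billion; first-round consumption changes by −c × ΔT = −0.46 × (+$12 billion) = −$5.52 billion.
Expenditure multiplier = 1/(1 − MPC) = 1/(1 − 0.46) = 1/0.54 ≈ 1.852.
The tax multiplier is −c × k ≈ −0.852, so ΔY = k × (−c·ΔT) = (−$5.52 billion) / 0.54 ≈ −$10.2 billion.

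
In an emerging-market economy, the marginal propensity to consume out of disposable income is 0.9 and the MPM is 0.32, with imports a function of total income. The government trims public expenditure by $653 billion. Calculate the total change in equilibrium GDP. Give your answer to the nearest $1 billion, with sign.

Government-spending multiplier = 1/(1 − c + m) = 1/(1 − 0.9 + 0.32) = 1/0.42 ≈ 2.381.
ΔY = k × ΔG = (−$653 billion) / 0.42 ≈ −$1,555 billion.

−$1,555 billion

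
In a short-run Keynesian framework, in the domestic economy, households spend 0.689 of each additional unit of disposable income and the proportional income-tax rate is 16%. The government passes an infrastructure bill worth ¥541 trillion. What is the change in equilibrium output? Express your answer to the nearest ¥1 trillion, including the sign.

+¥1,284 trillion

Expenditure multiplier = 1/(1 − c(1−t)) = 1/(1 − 0.689×0.84) = 1/0.42124 ≈ 2.374.
ΔY = k × ΔG = (+¥541 trillion) / 0.42124 ≈ +¥1,284 trillion.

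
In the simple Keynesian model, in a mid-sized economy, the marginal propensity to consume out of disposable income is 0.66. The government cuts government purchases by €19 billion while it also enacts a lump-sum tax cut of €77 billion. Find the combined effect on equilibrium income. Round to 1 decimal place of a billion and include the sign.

+€93.6 billion

Expenditure multiplier = 1/(1 − MPC) = 1/(1 − 0.66) = 1/0.34 ≈ 2.941.
ΔG contributes k·ΔG = (−€19 billion) / 0.34 ≈ −€55.9 billion.
ΔT of −€77 billion changes first-round spending by −c·ΔT = +€50.82 billion, contributing k·(−c·ΔT) = (+€50.82 billion) / 0.34 ≈ +€149.5 billion.
Net ΔY = k(ΔG − c·ΔT) = (+€31.82 billion) / 0.34 ≈ +€93.6 billion.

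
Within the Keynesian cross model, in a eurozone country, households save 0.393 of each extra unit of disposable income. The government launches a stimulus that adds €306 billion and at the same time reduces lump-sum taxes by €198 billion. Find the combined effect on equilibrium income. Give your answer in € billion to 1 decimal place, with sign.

MPC = 1 − MPS = 1 − 0.393 = 0.607.
Expenditure multiplier = 1/(1 − MPC) = 1/(1 − 0.607) = 1/0.393 ≈ 2.545.
ΔG contributes k·ΔG = (+€306 billion) / 0.393 ≈ +€778.6 billion.
ΔT of −€198 billion changes first-round spending by −c·ΔT = +€120.186 billion, contributing k·(−c·ΔT) = (+€120.186 billion) / 0.393 ≈ +€305.8 billion.
Net ΔY = k(ΔG − c·ΔT) = (+€426.186 billion) / 0.393 ≈ +€1,084.4 billion.

+€1,084.4 billion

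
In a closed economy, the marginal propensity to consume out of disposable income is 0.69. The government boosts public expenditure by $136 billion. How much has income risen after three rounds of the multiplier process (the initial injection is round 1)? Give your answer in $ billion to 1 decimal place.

Round 1 adds ΔG = $136 billion; each later round is MPC = 0.69 times the previous.
After 3 rounds: 136 + 93.84 + 64.7496 = ΔG·(1 − c^3)/(1 − c) = 136 × (1 − 0.328509)/0.31 ≈ $294.6 billion.

$294.6 billion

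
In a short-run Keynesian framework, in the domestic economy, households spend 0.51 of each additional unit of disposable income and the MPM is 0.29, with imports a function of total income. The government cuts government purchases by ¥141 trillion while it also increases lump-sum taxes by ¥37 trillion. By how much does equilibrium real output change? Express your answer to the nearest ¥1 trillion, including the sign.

Expenditure multiplier = 1/(1 − c + m) = 1/(1 − 0.51 + 0.29) = 1/0.78 ≈ 1.282.
ΔG contributes k·ΔG = (−¥141 trillion) / 0.78 ≈ −¥180.8 trillion.
ΔT of +¥37 trillion changes first-round spending by −c·ΔT = −¥18.87 trillion, contributing k·(−c·ΔT) = (−¥18.87 trillion) / 0.78 ≈ −¥24.2 trillion.
Net ΔY = k(ΔG − c·ΔT) = (−¥159.87 trillion) / 0.78 ≈ −¥205 trillion.

−¥205 trillion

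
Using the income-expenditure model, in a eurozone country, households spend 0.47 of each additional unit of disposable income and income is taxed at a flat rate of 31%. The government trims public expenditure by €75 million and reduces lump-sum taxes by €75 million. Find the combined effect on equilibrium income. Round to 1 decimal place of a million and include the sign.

−€58.8 million

Expenditure multiplier = 1/(1 − c(1−t)) = 1/(1 − 0.47×0.69) = 1/0.6757 ≈ 1.48.
ΔG contributes k·ΔG = (−€75 million) / 0.6757 ≈ −€111 million.
ΔT of −€75 million changes first-round spending by −c·ΔT = +€35.25 million, contributing k·(−c·ΔT) = (+€35.25 million) / 0.6757 ≈ +€52.2 million.
Net ΔY = k(ΔG − c·ΔT) = (−€39.75 million) / 0.6757 ≈ −€58.8 million.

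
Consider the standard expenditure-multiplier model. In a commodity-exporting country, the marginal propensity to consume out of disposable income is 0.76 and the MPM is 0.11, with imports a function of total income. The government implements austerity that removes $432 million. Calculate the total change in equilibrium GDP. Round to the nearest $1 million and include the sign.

Expenditure multiplier = 1/(1 − c + m) = 1/(1 − 0.76 + 0.11) = 1/0.35 ≈ 2.857.
ΔY = k × ΔG = (−$432 million) / 0.35 ≈ −$1,234 million.

−$1,234 million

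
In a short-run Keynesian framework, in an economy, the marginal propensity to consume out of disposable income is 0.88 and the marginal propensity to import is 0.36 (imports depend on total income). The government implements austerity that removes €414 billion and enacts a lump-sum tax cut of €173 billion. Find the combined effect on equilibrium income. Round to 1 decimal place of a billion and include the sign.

−€545.3 billion

Expenditure multiplier = 1/(1 − c + m) = 1/(1 − 0.88 + 0.36) = 1/0.48 ≈ 2.083.
ΔG contributes k·ΔG = (−€414 billion) / 0.48 = −€862.5 billion.
ΔT of −€173 billion changes first-round spending by −c·ΔT = +€152.24 billion, contributing k·(−c·ΔT) = (+€152.24 billion) / 0.48 ≈ +€317.2 billion.
Net ΔY = k(ΔG − c·ΔT) = (−€261.76 billion) / 0.48 ≈ −€545.3 billion.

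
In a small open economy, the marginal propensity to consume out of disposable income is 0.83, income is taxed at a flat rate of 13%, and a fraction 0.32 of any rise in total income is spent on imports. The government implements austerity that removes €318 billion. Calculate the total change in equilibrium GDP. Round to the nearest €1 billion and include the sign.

Government-spending multiplier = 1/(1 − c(1−t) + m) = 1/(1 − 0.83×0.87 + 0.32) = 1/0.5979 ≈ 1.673.
ΔY = k × ΔG = (−€318 billion) / 0.5979 ≈ −€532 billion.

−€532 billion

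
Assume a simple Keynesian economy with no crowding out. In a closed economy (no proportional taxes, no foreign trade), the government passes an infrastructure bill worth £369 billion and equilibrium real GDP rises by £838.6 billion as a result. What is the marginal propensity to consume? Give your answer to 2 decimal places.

0.56

Implied spending multiplier k = ΔY/ΔG = 838.6/369 ≈ 2.2726.
Since k = 1/(1 − MPC), MPC = 1 − 1/k = 1 − ΔG/ΔY = 1 − 369/838.6 ≈ 0.56.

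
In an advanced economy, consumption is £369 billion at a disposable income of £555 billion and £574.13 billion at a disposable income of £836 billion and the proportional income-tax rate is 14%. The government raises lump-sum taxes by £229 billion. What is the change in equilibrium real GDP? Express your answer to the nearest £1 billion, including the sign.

−£449 billion

MPC = ΔC/ΔYd = (574.13 − 369)/(836 − 555) = 205.13/281 = 0.73.
A lump-sum tax change of +£229 billion shifts disposable income by −£229 billion; first-round consumption changes by −c × ΔT = −0.73 × (+£229 billion) = −£167.17 billion.
Expenditure multiplier = 1/(1 − c(1−t)) = 1/(1 − 0.73×0.86) = 1/0.3722 ≈ 2.687.
The tax multiplier is −c × k ≈ −1.961, so ΔY = k × (−c·ΔT) = (−£167.17 billion) / 0.3722 ≈ −£449 billion.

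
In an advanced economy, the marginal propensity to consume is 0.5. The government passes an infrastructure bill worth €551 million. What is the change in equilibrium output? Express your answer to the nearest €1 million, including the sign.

Government-spending multiplier = 1/(1 − MPC) = 1/(1 − 0.5) = 1/0.5 = 2.
ΔY = k × ΔG = (+€551 million) / 0.5 = +€1,102 million.

+€1,102 million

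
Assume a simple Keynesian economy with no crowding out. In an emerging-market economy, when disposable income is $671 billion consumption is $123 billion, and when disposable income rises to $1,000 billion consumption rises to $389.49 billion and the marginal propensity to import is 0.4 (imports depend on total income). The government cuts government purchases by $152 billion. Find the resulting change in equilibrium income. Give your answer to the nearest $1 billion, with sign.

−$258 billion

MPC = ΔC/ΔYd = (389.49 − 123)/(1,000 − 671) = 266.49/329 = 0.81.
Government-spending multiplier = 1/(1 − c + m) = 1/(1 − 0.81 + 0.4) = 1/0.59 ≈ 1.695.
ΔY = k × ΔG = (−$152 billion) / 0.59 ≈ −$258 billion.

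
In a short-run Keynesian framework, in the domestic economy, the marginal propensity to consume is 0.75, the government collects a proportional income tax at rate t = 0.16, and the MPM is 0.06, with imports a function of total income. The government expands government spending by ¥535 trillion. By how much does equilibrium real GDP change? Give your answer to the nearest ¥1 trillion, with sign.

Expenditure multiplier = 1/(1 − c(1−t) + m) = 1/(1 − 0.75×0.84 + 0.06) = 1/0.43 ≈ 2.326.
ΔY = k × ΔG = (+¥535 trillion) / 0.43 ≈ +¥1,244 trillion.

+¥1,244 trillion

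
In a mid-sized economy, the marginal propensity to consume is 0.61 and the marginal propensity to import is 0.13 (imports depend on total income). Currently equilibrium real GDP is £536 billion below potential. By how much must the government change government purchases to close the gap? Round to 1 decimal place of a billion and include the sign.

Spending multiplier = 1/(1 − c + m) = 1/(1 − 0.61 + 0.13) = 1/0.52 ≈ 1.923.
Need ΔY = +£536 billion, so ΔG = ΔY/k = (+£536 billion) × 0.52 ≈ +£278.7 billion.
The government should increase government purchases by £278.7 billion.

+£278.7 billion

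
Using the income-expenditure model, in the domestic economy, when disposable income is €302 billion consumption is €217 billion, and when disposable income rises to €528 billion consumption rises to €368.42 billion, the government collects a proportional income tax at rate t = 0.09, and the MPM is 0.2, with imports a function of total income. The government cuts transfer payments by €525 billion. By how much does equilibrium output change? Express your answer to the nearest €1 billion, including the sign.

−€596 billion

MPC = ΔC/ΔYd = (368.42 − 217)/(528 − 302) = 151.42/226 = 0.67.
The transfer change shifts disposable income by −€525 billion, so first-round consumption changes by c·ΔTR = 0.67 × (−€525 billion) = −€351.75 billion.
Expenditure multiplier = 1/(1 − c(1−t) + m) = 1/(1 − 0.67×0.91 + 0.2) = 1/0.5903 ≈ 1.694.
The transfer multiplier is c × k ≈ 1.135, so ΔY = k × (c·ΔTR) = (−€351.75 billion) / 0.5903 ≈ −€596 billion.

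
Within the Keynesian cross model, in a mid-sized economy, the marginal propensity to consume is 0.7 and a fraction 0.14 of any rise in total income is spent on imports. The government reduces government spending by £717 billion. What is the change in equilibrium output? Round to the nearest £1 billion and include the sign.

−£1,630 billion

Expenditure multiplier = 1/(1 − c + m) = 1/(1 − 0.7 + 0.14) = 1/0.44 ≈ 2.273.
ΔY = k × ΔG = (−£717 billion) / 0.44 ≈ −£1,630 billion.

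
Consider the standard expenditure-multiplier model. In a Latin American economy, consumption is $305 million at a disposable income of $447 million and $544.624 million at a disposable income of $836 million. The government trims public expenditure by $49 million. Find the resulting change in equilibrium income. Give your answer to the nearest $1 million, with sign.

−$128 million

MPC = ΔC/ΔYd = (544.624 − 305)/(836 − 447) = 239.624/389 = 0.616.
Expenditure multiplier = 1/(1 − MPC) = 1/(1 − 0.616) = 1/0.384 ≈ 2.604.
ΔY = k × ΔG = (−$49 million) / 0.384 ≈ −$128 million.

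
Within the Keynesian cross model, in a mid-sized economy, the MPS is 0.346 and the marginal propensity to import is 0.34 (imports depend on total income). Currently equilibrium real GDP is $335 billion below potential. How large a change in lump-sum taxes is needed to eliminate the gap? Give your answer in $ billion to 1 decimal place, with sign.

−$351.4 billion

MPC = 1 − MPS = 1 − 0.346 = 0.654.
Spending multiplier = 1/(1 − c + m) = 1/(1 − 0.654 + 0.34) = 1/0.686 ≈ 1.458.
Tax multiplier = −c·k = −0.654/0.686 ≈ −0.953. Need ΔY = +$335 billion, so ΔT = ΔY/(−c·k) = −(+$335 billion) × 0.686 / 0.654 ≈ −$351.4 billion.
The government should cut lump-sum taxes by $351.4 billion.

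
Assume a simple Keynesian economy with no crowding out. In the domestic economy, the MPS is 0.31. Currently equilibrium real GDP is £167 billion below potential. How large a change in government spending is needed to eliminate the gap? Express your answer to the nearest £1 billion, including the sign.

MPC = 1 − MPS = 1 − 0.31 = 0.69.
Spending multiplier = 1/(1 − MPC) = 1/(1 − 0.69) = 1/0.31 ≈ 3.226.
Need ΔY = +£167 billion, so ΔG = ΔY/k = (+£167 billion) × 0.31 ≈ +£52 billion.
The government should increase government spending by £52 billion.

+£52 billion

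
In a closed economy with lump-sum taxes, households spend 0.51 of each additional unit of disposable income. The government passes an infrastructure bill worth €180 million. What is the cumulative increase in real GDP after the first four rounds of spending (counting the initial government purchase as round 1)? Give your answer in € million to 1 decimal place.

€342.5 million

Round 1 adds ΔG = €180 million; each later round is MPC = 0.51 times the previous.
After 4 rounds: 180 + 91.8 + 46.818 + 23.87718 = ΔG·(1 − c^4)/(1 − c) = 180 × (1 − 0.06765201)/0.49 ≈ €342.5 million.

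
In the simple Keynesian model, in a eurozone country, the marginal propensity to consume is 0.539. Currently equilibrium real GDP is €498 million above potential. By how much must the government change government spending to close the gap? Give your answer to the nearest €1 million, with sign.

Spending multiplier = 1/(1 − MPC) = 1/(1 − 0.539) = 1/0.461 ≈ 2.169.
Need ΔY = −€498 million, so ΔG = ΔY/k = (−€498 million) × 0.461 ≈ −€230 million.
The government should cut government spending by €230 million.

−€230 million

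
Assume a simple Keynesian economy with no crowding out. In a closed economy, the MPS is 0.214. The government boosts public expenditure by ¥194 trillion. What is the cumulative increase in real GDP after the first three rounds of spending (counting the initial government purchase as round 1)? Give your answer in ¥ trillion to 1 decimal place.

¥466.3 trillion

MPC = 1 − MPS = 1 − 0.214 = 0.786.
Round 1 adds ΔG = ¥194 trillion; each later round is MPC = 0.786 times the previous.
After 3 rounds: 194 + 152.484 + 119.852424 = ΔG·(1 − c^3)/(1 − c) = 194 × (1 − 0.485587656)/0.214 ≈ ¥466.3 trillion.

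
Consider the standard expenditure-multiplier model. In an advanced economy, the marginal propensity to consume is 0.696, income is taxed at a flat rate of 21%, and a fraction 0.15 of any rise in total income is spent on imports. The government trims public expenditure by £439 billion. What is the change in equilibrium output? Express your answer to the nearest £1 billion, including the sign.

Government-spending multiplier = 1/(1 − c(1−t) + m) = 1/(1 − 0.696×0.79 + 0.15) = 1/0.60016 ≈ 1.666.
ΔY = k × ΔG = (−£439 billion) / 0.60016 ≈ −£731 billion.

−£731 billion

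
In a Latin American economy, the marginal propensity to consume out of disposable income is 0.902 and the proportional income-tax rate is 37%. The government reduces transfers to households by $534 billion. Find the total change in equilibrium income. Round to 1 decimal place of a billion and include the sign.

−$1,115.6 billion

The transfer change shifts disposable income by −$534 billion, so first-round consumption changes by c·ΔTR = 0.902 × (−$534 billion) = −$481.668 billion.
Expenditure multiplier = 1/(1 − c(1−t)) = 1/(1 − 0.902×0.63) = 1/0.43174 ≈ 2.316.
The transfer multiplier is c × k ≈ 2.089, so ΔY = k × (c·ΔTR) = (−$481.668 billion) / 0.43174 ≈ −$1,115.6 billion.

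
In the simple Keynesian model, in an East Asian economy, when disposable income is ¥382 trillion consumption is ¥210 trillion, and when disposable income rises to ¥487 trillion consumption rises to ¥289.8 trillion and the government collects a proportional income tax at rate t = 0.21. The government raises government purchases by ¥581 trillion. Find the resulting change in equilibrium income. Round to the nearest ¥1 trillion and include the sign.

+¥1,454 trillion

MPC = ΔC/ΔYd = (289.8 − 210)/(487 − 382) = 79.8/105 = 0.76.
Spending multiplier = 1/(1 − c(1−t)) = 1/(1 − 0.76×0.79) = 1/0.3996 ≈ 2.503.
ΔY = k × ΔG = (+¥581 trillion) / 0.3996 ≈ +¥1,454 trillion.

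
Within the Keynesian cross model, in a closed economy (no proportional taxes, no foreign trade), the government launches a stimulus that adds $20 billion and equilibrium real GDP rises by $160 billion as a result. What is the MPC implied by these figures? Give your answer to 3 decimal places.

0.875

Implied spending multiplier k = ΔY/ΔG = 160/20 = 8.
Since k = 1/(1 − MPC), MPC = 1 − 1/k = 1 − ΔG/ΔY = 1 − 20/160 = 0.875.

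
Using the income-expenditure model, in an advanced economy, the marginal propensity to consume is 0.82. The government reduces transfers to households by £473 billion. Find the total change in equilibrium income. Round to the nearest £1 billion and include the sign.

−£2,155 billion

The transfer change shifts disposable income by −£473 billion, so first-round consumption changes by c·ΔTR = 0.82 × (−£473 billion) = −£387.86 billion.
Expenditure multiplier = 1/(1 − MPC) = 1/(1 − 0.82) = 1/0.18 ≈ 5.556.
The transfer multiplier is c × k ≈ 4.556, so ΔY = k × (c·ΔTR) = (−£387.86 billion) / 0.18 ≈ −£2,155 billion.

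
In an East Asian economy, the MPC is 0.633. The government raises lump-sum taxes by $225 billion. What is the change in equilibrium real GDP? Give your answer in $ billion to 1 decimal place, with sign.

−$388.1 billion

A lump-sum tax change of +$225 billion shifts disposable income by −$225 billion; first-round consumption changes by −c × ΔT = −0.633 × (+$225 billion) = −$142.425 billion.
Expenditure multiplier = 1/(1 − MPC) = 1/(1 − 0.633) = 1/0.367 ≈ 2.725.
The tax multiplier is −c × k ≈ −1.725, so ΔY = k × (−c·ΔT) = (−$142.425 billion) / 0.367 ≈ −$388.1 billion.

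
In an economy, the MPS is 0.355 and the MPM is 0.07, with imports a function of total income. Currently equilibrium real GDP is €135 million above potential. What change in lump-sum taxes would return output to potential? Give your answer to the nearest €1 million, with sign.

MPC = 1 − MPS = 1 − 0.355 = 0.645.
Spending multiplier = 1/(1 − c + m) = 1/(1 − 0.645 + 0.07) = 1/0.425 ≈ 2.353.
Tax multiplier = −c·k = −0.645/0.425 ≈ −1.518. Need ΔY = −€135 million, so ΔT = ΔY/(−c·k) = −(−€135 million) × 0.425 / 0.645 ≈ +€89 million.
The government should raise lump-sum taxes by €89 million.

+€89 million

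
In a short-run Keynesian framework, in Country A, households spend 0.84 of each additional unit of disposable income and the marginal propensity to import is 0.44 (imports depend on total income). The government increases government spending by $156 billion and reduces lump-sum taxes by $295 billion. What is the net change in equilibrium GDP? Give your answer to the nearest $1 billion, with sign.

Expenditure multiplier = 1/(1 − c + m) = 1/(1 − 0.84 + 0.44) = 1/0.6 ≈ 1.667.
ΔG contributes k·ΔG = (+$156 billion) / 0.6 = +$260 billion.
ΔT of −$295 billion changes first-round spending by −c·ΔT = +$247.8 billion, contributing k·(−c·ΔT) = (+$247.8 billion) / 0.6 = +$413 billion.
Net ΔY = k(ΔG − c·ΔT) = (+$403.8 billion) / 0.6 = +$673 billion.

+$673 billion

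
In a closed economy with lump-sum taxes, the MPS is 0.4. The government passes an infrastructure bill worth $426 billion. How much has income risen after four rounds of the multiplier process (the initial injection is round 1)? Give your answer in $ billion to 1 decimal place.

$927.0 billion

MPC = 1 − MPS = 1 − 0.4 = 0.6.
Round 1 adds ΔG = $426 billion; each later round is MPC = 0.6 times the previous.
After 4 rounds: 426 + 255.6 + 153.36 + 92.016 = ΔG·(1 − c^4)/(1 − c) = 426 × (1 − 0.1296)/0.4 ≈ $927 billion.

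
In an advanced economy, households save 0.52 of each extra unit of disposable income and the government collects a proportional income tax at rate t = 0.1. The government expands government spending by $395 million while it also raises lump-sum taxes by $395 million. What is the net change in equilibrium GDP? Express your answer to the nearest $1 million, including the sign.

MPC = 1 − MPS = 1 − 0.52 = 0.48.
Expenditure multiplier = 1/(1 − c(1−t)) = 1/(1 − 0.48×0.9) = 1/0.568 ≈ 1.761.
ΔG contributes k·ΔG = (+$395 million) / 0.568 ≈ +$695.4 million.
ΔT of +$395 million changes first-round spending by −c·ΔT = −$189.6 million, contributing k·(−c·ΔT) = (−$189.6 million) / 0.568 ≈ −$333.8 million.
Net ΔY = k(ΔG − c·ΔT) = (+$205.4 million) / 0.568 ≈ +$362 million.

+$362 million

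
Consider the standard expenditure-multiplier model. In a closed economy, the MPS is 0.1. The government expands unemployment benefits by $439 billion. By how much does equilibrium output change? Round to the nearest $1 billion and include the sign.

MPC = 1 − MPS = 1 − 0.1 = 0.9.
The transfer change shifts disposable income by +$439 billion, so first-round consumption changes by c·ΔTR = 0.9 × (+$439 billion) = +$395.1 billion.
Expenditure multiplier = 1/(1 − MPC) = 1/(1 − 0.9) = 1/0.1 = 10.
The transfer multiplier is c × k = 9, so ΔY = k × (c·ΔTR) = (+$395.1 billion) / 0.1 = +$3,951 billion.

+$3,951 billion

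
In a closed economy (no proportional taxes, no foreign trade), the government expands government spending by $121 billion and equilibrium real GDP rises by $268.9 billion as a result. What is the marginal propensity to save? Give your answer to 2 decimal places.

Implied spending multiplier k = ΔY/ΔG = 268.9/121 ≈ 2.2223.
Since k = 1/(1 − MPC), MPC = 1 − 1/k = 1 − ΔG/ΔY = 1 − 121/268.9 ≈ 0.55.
MPS = 1 − MPC = 0.45.

0.45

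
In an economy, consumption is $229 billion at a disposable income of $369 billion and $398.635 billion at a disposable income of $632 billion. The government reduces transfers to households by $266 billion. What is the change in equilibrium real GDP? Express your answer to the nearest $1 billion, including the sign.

MPC = ΔC/ΔYd = (398.635 − 229)/(632 − 369) = 169.635/263 = 0.645.
The transfer change shifts disposable income by −$266 billion, so first-round consumption changes by c·ΔTR = 0.645 × (−$266 billion) = −$171.57 billion.
Expenditure multiplier = 1/(1 − MPC) = 1/(1 − 0.645) = 1/0.355 ≈ 2.817.
The transfer multiplier is c × k ≈ 1.817, so ΔY = k × (c·ΔTR) = (−$171.57 billion) / 0.355 ≈ −$483 billion.

−$483 billion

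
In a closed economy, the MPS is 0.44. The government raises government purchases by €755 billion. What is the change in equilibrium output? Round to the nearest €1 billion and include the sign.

+€1,716 billion

MPC = 1 − MPS = 1 − 0.44 = 0.56.
Expenditure multiplier = 1/(1 − MPC) = 1/(1 − 0.56) = 1/0.44 ≈ 2.273.
ΔY = k × ΔG = (+€755 billion) / 0.44 ≈ +€1,716 billion.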